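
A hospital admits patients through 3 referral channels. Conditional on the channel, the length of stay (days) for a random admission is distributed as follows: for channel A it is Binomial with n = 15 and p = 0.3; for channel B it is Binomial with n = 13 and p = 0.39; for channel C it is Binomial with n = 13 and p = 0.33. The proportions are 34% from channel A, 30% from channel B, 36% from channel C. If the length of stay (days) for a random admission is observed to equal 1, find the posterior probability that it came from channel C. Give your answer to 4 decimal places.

0.4672

Likelihoods P(X=1 | ·): A: 0.03052; B: 0.0134575; C: 0.0351039.
Posterior ∝ prior × likelihood. Numerator for C: 0.36·0.0351039 = 0.0126374.
Normalizing constant: 0.34·0.03052 + 0.3·0.0134575 + 0.36·0.0351039 = 0.0270515.
P(C | observation) = 0.0126374 / 0.0270515 = 0.467161.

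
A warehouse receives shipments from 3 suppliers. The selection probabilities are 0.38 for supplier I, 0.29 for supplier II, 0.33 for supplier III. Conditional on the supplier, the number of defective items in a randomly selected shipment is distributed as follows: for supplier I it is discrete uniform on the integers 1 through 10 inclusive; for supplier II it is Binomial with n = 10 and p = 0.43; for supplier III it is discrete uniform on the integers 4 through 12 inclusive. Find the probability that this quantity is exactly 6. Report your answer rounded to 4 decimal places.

0.1153

Conditional on each supplier, P(X = 6): I: 0.1; II: 0.140129; III: 0.111111.
By total probability, P(X = 6) = 0.38·0.1 + 0.29·0.140129 + 0.33·0.111111 = 0.115304.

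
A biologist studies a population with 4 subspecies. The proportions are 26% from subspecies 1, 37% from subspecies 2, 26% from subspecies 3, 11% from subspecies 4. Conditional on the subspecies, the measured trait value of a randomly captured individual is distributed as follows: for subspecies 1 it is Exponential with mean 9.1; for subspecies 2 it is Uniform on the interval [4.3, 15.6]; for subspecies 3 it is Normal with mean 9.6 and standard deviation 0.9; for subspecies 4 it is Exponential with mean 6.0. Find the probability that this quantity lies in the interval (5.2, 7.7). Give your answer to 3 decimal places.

0.137

Conditional on each subspecies, P(5.2 < X < 7.7): 1: 0.135656; 2: 0.221239; 3: 0.0173809; 4: 0.143238.
By total probability, P(5.2 < X < 7.7) = 0.26·0.135656 + 0.37·0.221239 + 0.26·0.0173809 + 0.11·0.143238 = 0.137404.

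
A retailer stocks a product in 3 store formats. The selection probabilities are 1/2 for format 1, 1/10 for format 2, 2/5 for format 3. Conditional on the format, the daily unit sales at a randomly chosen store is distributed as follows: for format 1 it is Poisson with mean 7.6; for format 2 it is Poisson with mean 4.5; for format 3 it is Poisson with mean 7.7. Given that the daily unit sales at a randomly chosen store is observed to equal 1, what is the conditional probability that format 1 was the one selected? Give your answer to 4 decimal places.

0.2292

Likelihoods P(X=1 | ·): 1: 0.00380343; 2: 0.0499905; 3: 0.00348677.
Posterior ∝ prior × likelihood. Numerator for 1: 0.5·0.00380343 = 0.00190172.
Normalizing constant: 0.5·0.00380343 + 0.1·0.0499905 + 0.4·0.00348677 = 0.00829547.
P(1 | observation) = 0.00190172 / 0.00829547 = 0.229247.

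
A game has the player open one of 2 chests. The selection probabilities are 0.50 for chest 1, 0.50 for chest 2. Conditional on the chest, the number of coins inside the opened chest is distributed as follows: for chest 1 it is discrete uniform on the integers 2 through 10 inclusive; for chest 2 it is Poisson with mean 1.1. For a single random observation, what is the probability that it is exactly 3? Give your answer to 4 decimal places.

Conditional on each chest, P(X = 3): 1: 0.111111; 2: 0.0738419.
By total probability, P(X = 3) = 0.5·0.111111 + 0.5·0.0738419 = 0.0924765.

0.0925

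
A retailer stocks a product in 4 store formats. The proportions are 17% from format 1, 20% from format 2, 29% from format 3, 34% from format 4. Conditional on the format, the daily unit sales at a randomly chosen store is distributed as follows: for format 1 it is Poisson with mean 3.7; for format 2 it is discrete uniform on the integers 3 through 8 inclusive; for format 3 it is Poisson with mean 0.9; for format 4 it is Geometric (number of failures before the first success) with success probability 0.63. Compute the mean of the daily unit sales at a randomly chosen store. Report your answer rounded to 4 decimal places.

2.1897

Component means — 1: 3.7; 2: 5.5; 3: 0.9; 4: 0.587302.
E[X] = 0.17·3.7 + 0.2·5.5 + 0.29·0.9 + 0.34·0.587302 = 2.18968.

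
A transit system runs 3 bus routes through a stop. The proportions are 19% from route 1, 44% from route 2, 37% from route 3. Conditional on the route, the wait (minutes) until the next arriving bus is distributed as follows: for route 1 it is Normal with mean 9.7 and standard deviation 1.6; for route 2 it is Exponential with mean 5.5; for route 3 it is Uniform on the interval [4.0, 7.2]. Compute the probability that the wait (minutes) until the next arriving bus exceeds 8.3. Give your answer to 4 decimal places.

Conditional on each route, P(X > 8.3): 1: 0.809213; 2: 0.221111; 3: 0.
By total probability, P(X > 8.3) = 0.19·0.809213 + 0.44·0.221111 + 0.37·0 = 0.251039.

0.2510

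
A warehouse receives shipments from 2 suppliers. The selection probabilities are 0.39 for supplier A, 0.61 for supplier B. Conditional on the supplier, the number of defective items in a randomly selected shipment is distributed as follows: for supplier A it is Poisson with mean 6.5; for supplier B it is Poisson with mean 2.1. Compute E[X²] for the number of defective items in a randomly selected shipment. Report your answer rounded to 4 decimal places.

22.9836

For each component E[X²] = Var + (mean)², giving A: 48.75; B: 6.51.
Overall E[X²] = 0.39·48.75 + 0.61·6.51 = 22.9836.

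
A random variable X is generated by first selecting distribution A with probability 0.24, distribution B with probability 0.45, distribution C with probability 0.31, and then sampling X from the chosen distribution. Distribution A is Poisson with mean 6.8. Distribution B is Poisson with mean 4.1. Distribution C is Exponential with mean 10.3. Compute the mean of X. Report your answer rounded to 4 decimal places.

Component means — A: 6.8; B: 4.1; C: 10.3.
E[X] = 0.24·6.8 + 0.45·4.1 + 0.31·10.3 = 6.67.

6.6700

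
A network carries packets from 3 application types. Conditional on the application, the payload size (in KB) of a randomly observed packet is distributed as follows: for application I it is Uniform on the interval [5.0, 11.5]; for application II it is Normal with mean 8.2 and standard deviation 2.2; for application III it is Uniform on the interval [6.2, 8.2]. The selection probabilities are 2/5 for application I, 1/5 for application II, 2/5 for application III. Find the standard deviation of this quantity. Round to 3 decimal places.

1.663

Per component, I: μ=8.25, E[X²]=71.5833; II: μ=8.2, E[X²]=72.08; III: μ=7.2, E[X²]=52.1733.
E[X] = 0.4·8.25 + 0.2·8.2 + 0.4·7.2 = 7.82.
E[X²] = 0.4·71.5833 + 0.2·72.08 + 0.4·52.1733 = 63.9187.
Var(X) = E[X²] − (E[X])² = 63.9187 − 61.1524 = 2.76627.
SD(X) = √2.76627 = 1.66321.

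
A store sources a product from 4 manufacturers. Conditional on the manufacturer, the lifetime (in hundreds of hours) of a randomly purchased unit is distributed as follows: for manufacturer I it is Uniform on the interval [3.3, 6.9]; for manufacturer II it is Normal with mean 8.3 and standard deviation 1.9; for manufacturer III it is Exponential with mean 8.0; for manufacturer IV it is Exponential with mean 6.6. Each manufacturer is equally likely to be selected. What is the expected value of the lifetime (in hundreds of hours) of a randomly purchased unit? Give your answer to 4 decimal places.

7.0000

Component means — I: 5.1; II: 8.3; III: 8; IV: 6.6.
E[X] = 0.25·5.1 + 0.25·8.3 + 0.25·8 + 0.25·6.6 = 7.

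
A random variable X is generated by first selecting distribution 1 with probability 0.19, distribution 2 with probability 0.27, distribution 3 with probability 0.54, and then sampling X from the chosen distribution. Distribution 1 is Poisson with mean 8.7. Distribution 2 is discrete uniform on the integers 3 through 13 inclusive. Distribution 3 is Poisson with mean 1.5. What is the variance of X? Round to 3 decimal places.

Per component, 1: μ=8.7, E[X²]=84.39; 2: μ=8, E[X²]=74; 3: μ=1.5, E[X²]=3.75.
E[X] = 0.19·8.7 + 0.27·8 + 0.54·1.5 = 4.623.
E[X²] = 0.19·84.39 + 0.27·74 + 0.54·3.75 = 38.0391.
Var(X) = E[X²] − (E[X])² = 38.0391 − 21.3721 = 16.667.

16.667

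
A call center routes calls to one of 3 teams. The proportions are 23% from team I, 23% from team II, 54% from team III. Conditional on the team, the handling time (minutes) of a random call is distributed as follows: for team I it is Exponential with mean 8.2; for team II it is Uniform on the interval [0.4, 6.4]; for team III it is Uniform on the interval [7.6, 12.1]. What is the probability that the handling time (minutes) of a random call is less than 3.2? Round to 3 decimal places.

Conditional on each team, P(X < 3.2): I: 0.323108; II: 0.466667; III: 0.
By total probability, P(X < 3.2) = 0.23·0.323108 + 0.23·0.466667 + 0.54·0 = 0.181648.

0.182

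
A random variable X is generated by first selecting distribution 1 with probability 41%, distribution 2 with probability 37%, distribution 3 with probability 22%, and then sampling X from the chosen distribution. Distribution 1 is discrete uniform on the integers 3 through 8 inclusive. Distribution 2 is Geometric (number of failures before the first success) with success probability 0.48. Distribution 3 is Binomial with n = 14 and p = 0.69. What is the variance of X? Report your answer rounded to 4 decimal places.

Per component, 1: μ=5.5, E[X²]=33.1667; 2: μ=1.08333, E[X²]=3.43056; 3: μ=9.66, E[X²]=96.3102.
E[X] = 0.41·5.5 + 0.37·1.08333 + 0.22·9.66 = 4.78103.
E[X²] = 0.41·33.1667 + 0.37·3.43056 + 0.22·96.3102 = 36.0559.
Var(X) = E[X²] − (E[X])² = 36.0559 − 22.8583 = 13.1976.

13.1976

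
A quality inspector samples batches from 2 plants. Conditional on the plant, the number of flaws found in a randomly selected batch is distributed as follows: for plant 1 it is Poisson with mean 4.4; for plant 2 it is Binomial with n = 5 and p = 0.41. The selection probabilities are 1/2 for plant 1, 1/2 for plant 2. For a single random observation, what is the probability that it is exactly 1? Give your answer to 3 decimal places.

0.151

Conditional on each plant, P(X = 1): 1: 0.0540203; 2: 0.248406.
By total probability, P(X = 1) = 0.5·0.0540203 + 0.5·0.248406 = 0.151213.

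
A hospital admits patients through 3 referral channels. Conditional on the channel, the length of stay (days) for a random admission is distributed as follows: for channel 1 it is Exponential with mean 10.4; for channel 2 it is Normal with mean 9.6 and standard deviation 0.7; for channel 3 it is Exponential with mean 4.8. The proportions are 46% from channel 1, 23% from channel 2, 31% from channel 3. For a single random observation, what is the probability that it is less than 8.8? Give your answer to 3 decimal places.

Conditional on each channel, P(X < 8.8): 1: 0.570938; 2: 0.126549; 3: 0.84012.
By total probability, P(X < 8.8) = 0.46·0.570938 + 0.23·0.126549 + 0.31·0.84012 = 0.552175.

0.552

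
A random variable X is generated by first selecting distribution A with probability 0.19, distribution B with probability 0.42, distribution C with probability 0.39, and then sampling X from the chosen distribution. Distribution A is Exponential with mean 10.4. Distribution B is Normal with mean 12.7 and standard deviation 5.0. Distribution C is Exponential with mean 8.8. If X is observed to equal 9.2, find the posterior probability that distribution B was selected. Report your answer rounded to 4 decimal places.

0.5315

Likelihoods f(9.2 | ·): A: 0.0396993; B: 0.0624508; C: 0.0399468.
Posterior ∝ prior × likelihood. Numerator for B: 0.42·0.0624508 = 0.0262293.
Normalizing constant: 0.19·0.0396993 + 0.42·0.0624508 + 0.39·0.0399468 = 0.0493515.
P(B | observation) = 0.0262293 / 0.0493515 = 0.53148.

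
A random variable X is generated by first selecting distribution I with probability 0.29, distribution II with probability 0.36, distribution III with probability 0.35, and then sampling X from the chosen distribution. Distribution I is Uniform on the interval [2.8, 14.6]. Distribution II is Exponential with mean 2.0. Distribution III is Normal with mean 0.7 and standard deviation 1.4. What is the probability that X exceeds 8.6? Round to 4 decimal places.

Conditional on each component, P(X > 8.6): I: 0.508475; II: 0.0135686; III: 8.36256e-09.
By total probability, P(X > 8.6) = 0.29·0.508475 + 0.36·0.0135686 + 0.35·8.36256e-09 = 0.152342.

0.1523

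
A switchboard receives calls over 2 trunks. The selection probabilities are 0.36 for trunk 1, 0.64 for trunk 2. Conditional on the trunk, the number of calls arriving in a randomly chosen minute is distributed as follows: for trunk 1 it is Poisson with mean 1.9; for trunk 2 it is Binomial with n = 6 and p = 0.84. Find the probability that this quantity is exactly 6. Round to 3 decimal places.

0.228

Conditional on each trunk, P(X = 6): 1: 0.00977304; 2: 0.351298.
By total probability, P(X = 6) = 0.36·0.00977304 + 0.64·0.351298 = 0.228349.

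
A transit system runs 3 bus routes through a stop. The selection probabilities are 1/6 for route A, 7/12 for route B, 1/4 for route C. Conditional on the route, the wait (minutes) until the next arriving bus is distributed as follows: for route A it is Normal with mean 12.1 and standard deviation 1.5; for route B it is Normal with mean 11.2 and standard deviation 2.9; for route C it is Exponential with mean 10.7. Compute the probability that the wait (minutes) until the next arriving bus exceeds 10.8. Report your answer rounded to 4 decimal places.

0.5493

Conditional on each route, P(X > 10.8): A: 0.806938; B: 0.554853; C: 0.364457.
By total probability, P(X > 10.8) = 0.166667·0.806938 + 0.583333·0.554853 + 0.25·0.364457 = 0.549268.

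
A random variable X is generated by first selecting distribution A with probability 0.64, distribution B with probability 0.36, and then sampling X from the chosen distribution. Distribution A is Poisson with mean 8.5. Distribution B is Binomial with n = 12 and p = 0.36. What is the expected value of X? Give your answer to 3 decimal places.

Component means — A: 8.5; B: 4.32.
E[X] = 0.64·8.5 + 0.36·4.32 = 6.9952.

6.995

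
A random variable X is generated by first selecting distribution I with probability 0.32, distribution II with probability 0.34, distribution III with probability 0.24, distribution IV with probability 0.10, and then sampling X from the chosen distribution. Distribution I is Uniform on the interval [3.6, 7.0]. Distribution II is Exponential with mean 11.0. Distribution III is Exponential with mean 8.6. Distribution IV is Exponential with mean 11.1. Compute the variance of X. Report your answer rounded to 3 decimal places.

77.588

Per component, I: μ=5.3, E[X²]=29.0533; II: μ=11, E[X²]=242; III: μ=8.6, E[X²]=147.92; IV: μ=11.1, E[X²]=246.42.
E[X] = 0.32·5.3 + 0.34·11 + 0.24·8.6 + 0.1·11.1 = 8.61.
E[X²] = 0.32·29.0533 + 0.34·242 + 0.24·147.92 + 0.1·246.42 = 151.72.
Var(X) = E[X²] − (E[X])² = 151.72 − 74.1321 = 77.5878.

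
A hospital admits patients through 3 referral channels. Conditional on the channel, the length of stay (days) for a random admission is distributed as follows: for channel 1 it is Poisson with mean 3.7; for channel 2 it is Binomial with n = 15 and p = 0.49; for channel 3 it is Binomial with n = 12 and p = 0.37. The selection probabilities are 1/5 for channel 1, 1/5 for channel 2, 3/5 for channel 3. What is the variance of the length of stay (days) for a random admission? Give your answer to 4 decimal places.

4.7828

Per component, 1: μ=3.7, E[X²]=17.39; 2: μ=7.35, E[X²]=57.771; 3: μ=4.44, E[X²]=22.5108.
E[X] = 0.2·3.7 + 0.2·7.35 + 0.6·4.44 = 4.874.
E[X²] = 0.2·17.39 + 0.2·57.771 + 0.6·22.5108 = 28.5387.
Var(X) = E[X²] − (E[X])² = 28.5387 − 23.7559 = 4.7828.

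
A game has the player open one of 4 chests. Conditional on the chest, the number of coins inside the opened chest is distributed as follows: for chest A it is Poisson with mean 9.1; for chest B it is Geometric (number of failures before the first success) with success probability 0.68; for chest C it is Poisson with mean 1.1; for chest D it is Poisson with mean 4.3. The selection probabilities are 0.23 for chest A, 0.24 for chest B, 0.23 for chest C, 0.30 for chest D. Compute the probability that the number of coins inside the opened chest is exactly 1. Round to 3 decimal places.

Conditional on each chest, P(X = 1): A: 0.00101616; B: 0.2176; C: 0.366158; D: 0.0583448.
By total probability, P(X = 1) = 0.23·0.00101616 + 0.24·0.2176 + 0.23·0.366158 + 0.3·0.0583448 = 0.154178.

0.154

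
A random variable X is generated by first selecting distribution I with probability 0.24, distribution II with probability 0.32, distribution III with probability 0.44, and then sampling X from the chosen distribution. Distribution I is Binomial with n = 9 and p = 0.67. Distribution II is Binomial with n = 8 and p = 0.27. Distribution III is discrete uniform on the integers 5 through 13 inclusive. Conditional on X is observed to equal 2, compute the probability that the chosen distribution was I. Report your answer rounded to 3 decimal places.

Likelihoods P(X=2 | ·): I: 0.00688731; II: 0.308903; III: 0.
Posterior ∝ prior × likelihood. Numerator for I: 0.24·0.00688731 = 0.00165295.
Normalizing constant: 0.24·0.00688731 + 0.32·0.308903 + 0.44·0 = 0.100502.
P(I | observation) = 0.00165295 / 0.100502 = 0.016447.

0.016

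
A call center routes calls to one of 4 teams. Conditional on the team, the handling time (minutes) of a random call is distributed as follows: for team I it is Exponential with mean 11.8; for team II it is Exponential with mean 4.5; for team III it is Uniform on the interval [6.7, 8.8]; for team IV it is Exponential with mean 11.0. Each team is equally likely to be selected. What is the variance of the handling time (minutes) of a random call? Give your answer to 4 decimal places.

78.5711

Per component, I: μ=11.8, E[X²]=278.48; II: μ=4.5, E[X²]=40.5; III: μ=7.75, E[X²]=60.43; IV: μ=11, E[X²]=242.
E[X] = 0.25·11.8 + 0.25·4.5 + 0.25·7.75 + 0.25·11 = 8.7625.
E[X²] = 0.25·278.48 + 0.25·40.5 + 0.25·60.43 + 0.25·242 = 155.352.
Var(X) = E[X²] − (E[X])² = 155.352 − 76.7814 = 78.5711.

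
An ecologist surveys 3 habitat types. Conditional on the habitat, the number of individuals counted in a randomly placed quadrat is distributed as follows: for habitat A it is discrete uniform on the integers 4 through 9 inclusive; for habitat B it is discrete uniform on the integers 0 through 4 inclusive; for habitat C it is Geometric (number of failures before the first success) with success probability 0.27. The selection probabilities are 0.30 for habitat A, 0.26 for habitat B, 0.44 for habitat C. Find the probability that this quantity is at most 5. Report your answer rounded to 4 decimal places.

Conditional on each habitat, P(X ≤ 5): A: 0.333333; B: 1; C: 0.848666.
By total probability, P(X ≤ 5) = 0.3·0.333333 + 0.26·1 + 0.44·0.848666 = 0.733413.

0.7334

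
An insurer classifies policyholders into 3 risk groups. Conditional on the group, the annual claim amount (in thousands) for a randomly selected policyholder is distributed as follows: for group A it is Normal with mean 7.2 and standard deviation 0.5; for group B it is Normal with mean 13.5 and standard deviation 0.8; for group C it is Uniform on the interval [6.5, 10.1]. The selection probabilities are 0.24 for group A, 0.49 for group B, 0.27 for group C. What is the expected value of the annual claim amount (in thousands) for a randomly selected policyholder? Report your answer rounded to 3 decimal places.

10.584

Component means — A: 7.2; B: 13.5; C: 8.3.
E[X] = 0.24·7.2 + 0.49·13.5 + 0.27·8.3 = 10.584.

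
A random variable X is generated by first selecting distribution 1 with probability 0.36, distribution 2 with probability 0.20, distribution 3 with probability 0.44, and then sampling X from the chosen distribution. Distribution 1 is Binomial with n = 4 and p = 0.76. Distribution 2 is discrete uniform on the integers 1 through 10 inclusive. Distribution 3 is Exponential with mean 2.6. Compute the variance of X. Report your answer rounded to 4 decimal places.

6.0935

Per component, 1: μ=3.04, E[X²]=9.9712; 2: μ=5.5, E[X²]=38.5; 3: μ=2.6, E[X²]=13.52.
E[X] = 0.36·3.04 + 0.2·5.5 + 0.44·2.6 = 3.3384.
E[X²] = 0.36·9.9712 + 0.2·38.5 + 0.44·13.52 = 17.2384.
Var(X) = E[X²] − (E[X])² = 17.2384 − 11.1449 = 6.09352.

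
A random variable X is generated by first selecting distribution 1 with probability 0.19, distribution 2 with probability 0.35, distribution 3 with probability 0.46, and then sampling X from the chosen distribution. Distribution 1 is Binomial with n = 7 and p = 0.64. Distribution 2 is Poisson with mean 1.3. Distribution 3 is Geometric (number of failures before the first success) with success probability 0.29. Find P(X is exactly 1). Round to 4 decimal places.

0.2206

Conditional on each component, P(X = 1): 1: 0.00975198; 2: 0.354291; 3: 0.2059.
By total probability, P(X = 1) = 0.19·0.00975198 + 0.35·0.354291 + 0.46·0.2059 = 0.220569.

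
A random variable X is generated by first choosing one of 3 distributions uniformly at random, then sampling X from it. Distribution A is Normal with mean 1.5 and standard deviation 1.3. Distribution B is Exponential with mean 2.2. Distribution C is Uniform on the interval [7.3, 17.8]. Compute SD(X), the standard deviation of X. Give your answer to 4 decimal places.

5.5464

Per component, A: μ=1.5, E[X²]=3.94; B: μ=2.2, E[X²]=9.68; C: μ=12.55, E[X²]=166.69.
E[X] = 0.333333·1.5 + 0.333333·2.2 + 0.333333·12.55 = 5.41667.
E[X²] = 0.333333·3.94 + 0.333333·9.68 + 0.333333·166.69 = 60.1033.
Var(X) = E[X²] − (E[X])² = 60.1033 − 29.3403 = 30.7631.
SD(X) = √30.7631 = 5.54645.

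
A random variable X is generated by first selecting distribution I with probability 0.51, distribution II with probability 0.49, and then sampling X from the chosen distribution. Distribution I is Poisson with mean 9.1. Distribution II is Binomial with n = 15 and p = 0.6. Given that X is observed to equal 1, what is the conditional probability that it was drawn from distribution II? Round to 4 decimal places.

Likelihoods P(X=1 | ·): I: 0.00101616; II: 2.41592e-05.
Posterior ∝ prior × likelihood. Numerator for II: 0.49·2.41592e-05 = 1.1838e-05.
Normalizing constant: 0.51·0.00101616 + 0.49·2.41592e-05 = 0.000530079.
P(II | observation) = 1.1838e-05 / 0.000530079 = 0.0223325.

0.0223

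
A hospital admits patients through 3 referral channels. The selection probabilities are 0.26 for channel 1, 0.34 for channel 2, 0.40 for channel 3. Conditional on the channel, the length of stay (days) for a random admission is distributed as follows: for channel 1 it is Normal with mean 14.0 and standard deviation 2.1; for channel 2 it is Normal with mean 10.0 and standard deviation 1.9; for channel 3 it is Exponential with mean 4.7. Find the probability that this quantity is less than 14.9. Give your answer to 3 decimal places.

0.895

Conditional on each channel, P(X < 14.9): 1: 0.665882; 2: 0.995045; 3: 0.958005.
By total probability, P(X < 14.9) = 0.26·0.665882 + 0.34·0.995045 + 0.4·0.958005 = 0.894647.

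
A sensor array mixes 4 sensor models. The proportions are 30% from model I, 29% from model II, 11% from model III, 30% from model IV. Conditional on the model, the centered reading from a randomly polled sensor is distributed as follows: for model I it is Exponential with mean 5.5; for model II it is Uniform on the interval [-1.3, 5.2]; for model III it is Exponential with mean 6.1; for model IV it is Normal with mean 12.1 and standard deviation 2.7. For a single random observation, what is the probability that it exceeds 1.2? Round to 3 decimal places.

Conditional on each model, P(X > 1.2): I: 0.803979; II: 0.615385; III: 0.82142; IV: 0.999973.
By total probability, P(X > 1.2) = 0.3·0.803979 + 0.29·0.615385 + 0.11·0.82142 + 0.3·0.999973 = 0.810003.

0.810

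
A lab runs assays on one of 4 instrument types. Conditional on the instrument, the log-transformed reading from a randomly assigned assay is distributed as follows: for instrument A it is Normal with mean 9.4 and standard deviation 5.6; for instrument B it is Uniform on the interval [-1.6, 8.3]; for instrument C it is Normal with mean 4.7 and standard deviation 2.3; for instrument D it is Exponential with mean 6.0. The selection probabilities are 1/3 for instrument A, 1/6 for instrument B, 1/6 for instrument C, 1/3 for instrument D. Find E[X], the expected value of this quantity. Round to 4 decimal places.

Component means — A: 9.4; B: 3.35; C: 4.7; D: 6.
E[X] = 0.333333·9.4 + 0.166667·3.35 + 0.166667·4.7 + 0.333333·6 = 6.475.

6.4750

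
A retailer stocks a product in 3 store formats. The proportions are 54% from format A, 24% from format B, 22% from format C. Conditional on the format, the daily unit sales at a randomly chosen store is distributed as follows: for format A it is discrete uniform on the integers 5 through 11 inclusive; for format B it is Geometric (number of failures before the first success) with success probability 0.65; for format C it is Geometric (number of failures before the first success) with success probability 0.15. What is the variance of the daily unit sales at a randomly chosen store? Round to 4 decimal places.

Per component, A: μ=8, E[X²]=68; B: μ=0.538462, E[X²]=1.11834; C: μ=5.66667, E[X²]=69.8889.
E[X] = 0.54·8 + 0.24·0.538462 + 0.22·5.66667 = 5.6959.
E[X²] = 0.54·68 + 0.24·1.11834 + 0.22·69.8889 = 52.364.
Var(X) = E[X²] − (E[X])² = 52.364 − 32.4432 = 19.9207.

19.9207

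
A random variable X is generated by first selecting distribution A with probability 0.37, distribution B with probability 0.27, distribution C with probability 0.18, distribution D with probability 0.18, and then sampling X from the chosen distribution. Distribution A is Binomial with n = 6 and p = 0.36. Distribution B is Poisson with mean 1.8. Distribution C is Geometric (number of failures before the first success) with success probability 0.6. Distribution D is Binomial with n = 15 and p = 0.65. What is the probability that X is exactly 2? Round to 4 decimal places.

0.2103

Conditional on each component, P(X = 2): A: 0.326149; B: 0.267784; C: 0.096; D: 5.24687e-05.
By total probability, P(X = 2) = 0.37·0.326149 + 0.27·0.267784 + 0.18·0.096 + 0.18·5.24687e-05 = 0.210266.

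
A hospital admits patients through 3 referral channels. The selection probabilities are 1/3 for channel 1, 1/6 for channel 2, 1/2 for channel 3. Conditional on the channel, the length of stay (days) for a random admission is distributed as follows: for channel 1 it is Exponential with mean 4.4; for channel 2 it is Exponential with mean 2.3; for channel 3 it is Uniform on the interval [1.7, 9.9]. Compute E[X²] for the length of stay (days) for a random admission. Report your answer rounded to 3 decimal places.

For each component E[X²] = Var + (mean)², giving 1: 38.72; 2: 10.58; 3: 39.2433.
Overall E[X²] = 0.333333·38.72 + 0.166667·10.58 + 0.5·39.2433 = 34.2917.

34.292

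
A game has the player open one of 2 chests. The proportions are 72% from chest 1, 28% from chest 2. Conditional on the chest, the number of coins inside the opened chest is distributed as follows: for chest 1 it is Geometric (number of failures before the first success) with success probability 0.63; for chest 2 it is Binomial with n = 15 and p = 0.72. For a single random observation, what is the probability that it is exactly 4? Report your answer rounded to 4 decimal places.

Conditional on each chest, P(X = 4): 1: 0.0118072; 2: 0.000304229.
By total probability, P(X = 4) = 0.72·0.0118072 + 0.28·0.000304229 = 0.00858638.

0.0086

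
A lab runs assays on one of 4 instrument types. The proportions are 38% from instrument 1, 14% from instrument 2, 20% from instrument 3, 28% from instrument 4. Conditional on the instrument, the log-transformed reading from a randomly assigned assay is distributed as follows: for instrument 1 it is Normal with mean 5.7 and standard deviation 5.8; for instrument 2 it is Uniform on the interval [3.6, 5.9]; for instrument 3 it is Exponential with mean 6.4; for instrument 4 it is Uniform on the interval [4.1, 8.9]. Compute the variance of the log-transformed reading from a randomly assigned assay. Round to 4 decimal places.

21.9247

Per component, 1: μ=5.7, E[X²]=66.13; 2: μ=4.75, E[X²]=23.0033; 3: μ=6.4, E[X²]=81.92; 4: μ=6.5, E[X²]=44.17.
E[X] = 0.38·5.7 + 0.14·4.75 + 0.2·6.4 + 0.28·6.5 = 5.931.
E[X²] = 0.38·66.13 + 0.14·23.0033 + 0.2·81.92 + 0.28·44.17 = 57.1015.
Var(X) = E[X²] − (E[X])² = 57.1015 − 35.1768 = 21.9247.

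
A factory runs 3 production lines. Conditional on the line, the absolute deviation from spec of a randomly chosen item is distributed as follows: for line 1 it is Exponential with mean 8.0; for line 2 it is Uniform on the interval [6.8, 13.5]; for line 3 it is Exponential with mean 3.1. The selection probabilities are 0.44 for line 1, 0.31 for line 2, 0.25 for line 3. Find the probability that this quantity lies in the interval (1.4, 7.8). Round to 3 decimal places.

Conditional on each line, P(1.4 < X < 7.8): 1: 0.462265; 2: 0.149254; 3: 0.555829.
By total probability, P(1.4 < X < 7.8) = 0.44·0.462265 + 0.31·0.149254 + 0.25·0.555829 = 0.388622.

0.389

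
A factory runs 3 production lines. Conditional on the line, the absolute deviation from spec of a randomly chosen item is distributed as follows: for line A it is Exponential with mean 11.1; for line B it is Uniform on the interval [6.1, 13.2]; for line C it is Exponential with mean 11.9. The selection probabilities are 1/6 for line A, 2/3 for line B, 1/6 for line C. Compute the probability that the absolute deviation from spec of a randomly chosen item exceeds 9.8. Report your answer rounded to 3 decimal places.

Conditional on each line, P(X > 9.8): A: 0.413589; B: 0.478873; C: 0.43888.
By total probability, P(X > 9.8) = 0.166667·0.413589 + 0.666667·0.478873 + 0.166667·0.43888 = 0.461327.

0.461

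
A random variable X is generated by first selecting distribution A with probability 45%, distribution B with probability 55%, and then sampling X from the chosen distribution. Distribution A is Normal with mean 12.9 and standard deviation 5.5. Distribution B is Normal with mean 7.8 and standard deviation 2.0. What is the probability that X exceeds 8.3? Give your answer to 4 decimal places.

0.5800

Conditional on each component, P(X > 8.3): A: 0.798525; B: 0.401294.
By total probability, P(X > 8.3) = 0.45·0.798525 + 0.55·0.401294 = 0.580048.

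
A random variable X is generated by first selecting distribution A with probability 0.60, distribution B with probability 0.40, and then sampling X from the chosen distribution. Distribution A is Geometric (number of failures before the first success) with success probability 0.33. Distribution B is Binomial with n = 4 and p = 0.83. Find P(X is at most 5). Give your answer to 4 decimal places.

0.9457

Conditional on each component, P(X ≤ 5): A: 0.909542; B: 1.
By total probability, P(X ≤ 5) = 0.6·0.909542 + 0.4·1 = 0.945725.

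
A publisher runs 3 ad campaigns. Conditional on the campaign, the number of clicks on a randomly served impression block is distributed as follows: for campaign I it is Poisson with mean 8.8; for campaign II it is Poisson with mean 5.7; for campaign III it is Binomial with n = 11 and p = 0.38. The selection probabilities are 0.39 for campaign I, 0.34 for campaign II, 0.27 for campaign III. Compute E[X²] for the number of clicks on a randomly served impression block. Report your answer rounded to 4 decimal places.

For each component E[X²] = Var + (mean)², giving I: 86.24; II: 38.19; III: 20.064.
Overall E[X²] = 0.39·86.24 + 0.34·38.19 + 0.27·20.064 = 52.0355.

52.0355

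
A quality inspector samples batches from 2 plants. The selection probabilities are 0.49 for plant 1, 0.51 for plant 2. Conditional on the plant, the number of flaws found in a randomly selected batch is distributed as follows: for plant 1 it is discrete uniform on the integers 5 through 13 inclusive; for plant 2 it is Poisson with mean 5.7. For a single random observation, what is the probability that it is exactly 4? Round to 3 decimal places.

0.075

Conditional on each plant, P(X = 4): 1: 0; 2: 0.147167.
By total probability, P(X = 4) = 0.49·0 + 0.51·0.147167 = 0.075055.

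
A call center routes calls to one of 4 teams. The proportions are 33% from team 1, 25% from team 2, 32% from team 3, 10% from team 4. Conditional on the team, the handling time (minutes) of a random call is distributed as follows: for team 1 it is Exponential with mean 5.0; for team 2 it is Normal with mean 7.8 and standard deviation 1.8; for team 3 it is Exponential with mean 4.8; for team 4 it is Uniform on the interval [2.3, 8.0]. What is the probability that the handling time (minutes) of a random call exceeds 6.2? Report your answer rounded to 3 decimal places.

Conditional on each team, P(X > 6.2): 1: 0.289384; 2: 0.812969; 3: 0.274812; 4: 0.315789.
By total probability, P(X > 6.2) = 0.33·0.289384 + 0.25·0.812969 + 0.32·0.274812 + 0.1·0.315789 = 0.418258.

0.418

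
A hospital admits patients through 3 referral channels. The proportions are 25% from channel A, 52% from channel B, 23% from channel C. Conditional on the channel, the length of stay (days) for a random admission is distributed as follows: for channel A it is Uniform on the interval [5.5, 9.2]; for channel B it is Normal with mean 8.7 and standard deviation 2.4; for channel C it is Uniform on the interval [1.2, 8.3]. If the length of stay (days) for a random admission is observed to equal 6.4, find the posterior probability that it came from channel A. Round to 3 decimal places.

0.437

Likelihoods f(6.4 | ·): A: 0.27027; B: 0.10502; C: 0.140845.
Posterior ∝ prior × likelihood. Numerator for A: 0.25·0.27027 = 0.0675676.
Normalizing constant: 0.25·0.27027 + 0.52·0.10502 + 0.23·0.140845 = 0.154572.
P(A | observation) = 0.0675676 / 0.154572 = 0.437127.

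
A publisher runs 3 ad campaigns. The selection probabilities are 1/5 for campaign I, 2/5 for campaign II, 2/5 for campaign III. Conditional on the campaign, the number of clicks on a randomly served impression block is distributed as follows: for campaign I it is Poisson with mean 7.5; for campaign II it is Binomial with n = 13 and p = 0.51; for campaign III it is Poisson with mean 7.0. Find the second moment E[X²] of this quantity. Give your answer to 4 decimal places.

For each component E[X²] = Var + (mean)², giving I: 63.75; II: 47.2056; III: 56.
Overall E[X²] = 0.2·63.75 + 0.4·47.2056 + 0.4·56 = 54.0322.

54.0322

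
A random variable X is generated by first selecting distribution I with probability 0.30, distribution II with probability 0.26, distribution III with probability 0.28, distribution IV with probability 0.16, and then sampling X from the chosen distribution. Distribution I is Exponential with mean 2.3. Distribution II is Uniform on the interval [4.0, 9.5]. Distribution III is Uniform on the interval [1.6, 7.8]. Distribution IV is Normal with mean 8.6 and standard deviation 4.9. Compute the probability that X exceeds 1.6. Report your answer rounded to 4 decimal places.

Conditional on each component, P(X > 1.6): I: 0.498749; II: 1; III: 1; IV: 0.923436.
By total probability, P(X > 1.6) = 0.3·0.498749 + 0.26·1 + 0.28·1 + 0.16·0.923436 = 0.837375.

0.8374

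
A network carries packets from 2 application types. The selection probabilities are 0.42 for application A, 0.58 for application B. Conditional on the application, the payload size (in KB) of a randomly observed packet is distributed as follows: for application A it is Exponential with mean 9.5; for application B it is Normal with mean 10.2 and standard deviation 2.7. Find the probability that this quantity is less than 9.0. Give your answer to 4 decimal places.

Conditional on each application, P(X < 9.0): A: 0.61224; B: 0.328361.
By total probability, P(X < 9.0) = 0.42·0.61224 + 0.58·0.328361 = 0.44759.

0.4476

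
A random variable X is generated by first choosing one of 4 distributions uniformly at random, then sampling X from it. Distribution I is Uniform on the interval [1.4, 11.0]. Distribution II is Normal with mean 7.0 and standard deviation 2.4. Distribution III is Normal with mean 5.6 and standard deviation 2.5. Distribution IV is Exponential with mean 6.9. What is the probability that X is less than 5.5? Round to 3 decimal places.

Conditional on each component, P(X < 5.5): I: 0.427083; II: 0.265986; III: 0.484047; IV: 0.549367.
By total probability, P(X < 5.5) = 0.25·0.427083 + 0.25·0.265986 + 0.25·0.484047 + 0.25·0.549367 = 0.431621.

0.432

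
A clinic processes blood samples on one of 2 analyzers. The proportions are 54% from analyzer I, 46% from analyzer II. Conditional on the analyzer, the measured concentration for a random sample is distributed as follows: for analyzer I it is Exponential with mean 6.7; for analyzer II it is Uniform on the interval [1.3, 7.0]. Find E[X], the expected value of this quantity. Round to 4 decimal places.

5.5270

Component means — I: 6.7; II: 4.15.
E[X] = 0.54·6.7 + 0.46·4.15 = 5.527.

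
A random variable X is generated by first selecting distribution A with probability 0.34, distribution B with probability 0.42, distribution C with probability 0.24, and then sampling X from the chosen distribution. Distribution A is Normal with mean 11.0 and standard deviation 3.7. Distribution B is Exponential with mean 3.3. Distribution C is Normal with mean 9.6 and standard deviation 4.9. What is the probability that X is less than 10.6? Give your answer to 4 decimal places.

0.6979

Conditional on each component, P(X < 10.6): A: 0.456955; B: 0.959729; C: 0.580855.
By total probability, P(X < 10.6) = 0.34·0.456955 + 0.42·0.959729 + 0.24·0.580855 = 0.697856.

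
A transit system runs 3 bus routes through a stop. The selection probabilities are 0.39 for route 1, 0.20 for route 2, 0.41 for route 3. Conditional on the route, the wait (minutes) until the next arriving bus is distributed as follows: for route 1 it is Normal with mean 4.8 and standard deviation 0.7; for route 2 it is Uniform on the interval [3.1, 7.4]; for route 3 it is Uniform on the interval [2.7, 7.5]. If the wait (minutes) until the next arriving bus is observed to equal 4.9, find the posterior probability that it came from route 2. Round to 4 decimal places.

0.1322

Likelihoods f(4.9 | ·): 1: 0.564132; 2: 0.232558; 3: 0.208333.
Posterior ∝ prior × likelihood. Numerator for 2: 0.2·0.232558 = 0.0465116.
Normalizing constant: 0.39·0.564132 + 0.2·0.232558 + 0.41·0.208333 = 0.35194.
P(2 | observation) = 0.0465116 / 0.35194 = 0.132158.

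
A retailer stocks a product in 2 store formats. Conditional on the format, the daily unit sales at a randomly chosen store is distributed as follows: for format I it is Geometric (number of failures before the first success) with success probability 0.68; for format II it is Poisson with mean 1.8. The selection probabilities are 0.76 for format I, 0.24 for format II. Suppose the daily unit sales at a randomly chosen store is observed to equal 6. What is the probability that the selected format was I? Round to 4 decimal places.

Likelihoods P(X=6 | ·): I: 0.000730144; II: 0.00780859.
Posterior ∝ prior × likelihood. Numerator for I: 0.76·0.000730144 = 0.00055491.
Normalizing constant: 0.76·0.000730144 + 0.24·0.00780859 = 0.00242897.
P(I | observation) = 0.00055491 / 0.00242897 = 0.228455.

0.2285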